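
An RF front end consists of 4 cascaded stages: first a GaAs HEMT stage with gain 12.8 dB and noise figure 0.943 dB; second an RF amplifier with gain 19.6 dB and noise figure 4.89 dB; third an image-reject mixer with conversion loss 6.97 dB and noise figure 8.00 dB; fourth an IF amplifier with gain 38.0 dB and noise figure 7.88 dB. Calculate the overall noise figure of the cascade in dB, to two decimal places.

1.37 dB

Convert to linear (a loss of L dB is a gain of −L dB): F_i = 10^(NF_i/10), G_i = 10^(G_i,dB/10)
  Stage 1: F_1 = 10^(0.943/10) = 1.243, G_1 = 10^(12.8/10) = 19.05
  Stage 2: F_2 = 10^(4.89/10) = 3.083, G_2 = 10^(19.6/10) = 91.20
  Stage 3: F_3 = 10^(8.00/10) = 6.310, G_3 = 10^(−6.97/10) = 0.2009
  Stage 4: F_4 = 10^(7.88/10) = 6.138, G_4 = 10^(38.0/10) = 6310
Friis cascade:
  F = 1.243 + (3.083 − 1)/19.05 + (6.310 − 1)/1738 + (6.138 − 1)/349.1 = 1.370
NF = 10 log₁₀(1.370) = 1.37 dB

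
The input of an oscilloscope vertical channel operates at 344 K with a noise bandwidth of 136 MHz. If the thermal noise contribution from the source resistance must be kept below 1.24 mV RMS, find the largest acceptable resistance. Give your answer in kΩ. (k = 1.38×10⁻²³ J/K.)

Johnson–Nyquist: V_n = √(4kTRB) ⇒ R = V_n² / (4kTB)
4kTB = 4 × 1.38×10⁻²³ × 344 × 1.36×10⁸ = 2.58×10⁻¹²
R = (1.24×10⁻³)² / 2.58×10⁻¹² = 5.95×10⁵ Ω = 595 kΩ

595 kΩ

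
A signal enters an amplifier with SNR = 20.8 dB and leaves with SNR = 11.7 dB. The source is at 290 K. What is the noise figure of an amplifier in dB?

9.1 dB

NF (dB) = SNR_in(dB) − SNR_out(dB) when the source is at T₀
NF = 20.8 − 11.7 = 9.1 dB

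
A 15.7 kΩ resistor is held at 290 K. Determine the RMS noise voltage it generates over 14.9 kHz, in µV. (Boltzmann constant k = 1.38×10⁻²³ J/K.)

V_n = √(4kTRB)
4kTRB = 4 × 1.38×10⁻²³ × 290 × 1.57×10⁴ × 1.49×10⁴ = 3.74×10⁻¹² V²
V_n = √(3.74×10⁻¹²) = 1.94×10⁻⁶ V = 1.94 µV

1.94 µV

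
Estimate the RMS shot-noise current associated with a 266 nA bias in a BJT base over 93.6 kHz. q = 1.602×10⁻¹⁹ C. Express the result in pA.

89.3 pA

I_n = √(2qI·B)
2qI·B = 2 × 1.602×10⁻¹⁹ × 2.66×10⁻⁷ × 9.36×10⁴ = 7.98×10⁻²¹ A²
I_n = √(7.98×10⁻²¹) = 8.93×10⁻¹¹ A = 89.3 pA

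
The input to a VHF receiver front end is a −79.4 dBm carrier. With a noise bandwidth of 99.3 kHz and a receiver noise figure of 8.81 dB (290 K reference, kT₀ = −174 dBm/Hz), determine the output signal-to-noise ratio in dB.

35.8 dB

Noise floor: N = −174 + 10 log₁₀(B) + NF
10 log₁₀(9.93×10⁴) = 49.97 dB
N = −174 + 49.97 + 8.81 = −115.22 dBm
SNR = P_sig − N = −79.4 − (−115.22) = 35.82 dB → 35.8 dB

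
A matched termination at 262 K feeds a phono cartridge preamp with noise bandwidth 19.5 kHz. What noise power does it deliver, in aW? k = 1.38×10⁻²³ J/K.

70.5 aW

P_n = kTB = 1.38×10⁻²³ × 262 × 1.95×10⁴ = 7.05×10⁻¹⁷ W = 70.5 aW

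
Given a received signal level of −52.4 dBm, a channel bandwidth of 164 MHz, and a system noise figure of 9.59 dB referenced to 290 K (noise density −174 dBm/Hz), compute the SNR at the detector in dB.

Noise floor: N = −174 + 10 log₁₀(B) + NF
10 log₁₀(1.64×10⁸) = 82.15 dB
N = −174 + 82.15 + 9.59 = −82.26 dBm
SNR = P_sig − N = −52.4 − (−82.26) = 29.86 dB → 29.9 dB

29.9 dB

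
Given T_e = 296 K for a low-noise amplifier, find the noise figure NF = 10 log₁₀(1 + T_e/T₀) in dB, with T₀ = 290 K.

3.05 dB

F = 1 + T_e/T₀ = 1 + 296/290 = 2.02069
NF = 10 log₁₀(2.02069) = 3.05 dB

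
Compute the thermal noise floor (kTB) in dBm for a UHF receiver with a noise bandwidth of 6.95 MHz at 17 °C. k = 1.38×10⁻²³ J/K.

T = 17 °C + 273.15 = 290.15 K
P_n = kTB = 1.38×10⁻²³ × 290.15 × 6.95×10⁶ = 2.78×10⁻¹⁴ W
In dBm: 10 log₁₀(2.78×10⁻¹⁴ / 10⁻³) = −105.6 dBm

−105.6 dBm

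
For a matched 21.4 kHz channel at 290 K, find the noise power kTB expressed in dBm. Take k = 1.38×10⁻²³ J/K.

P_n = kTB = 1.38×10⁻²³ × 290 × 2.14×10⁴ = 8.56×10⁻¹⁷ W
In dBm: 10 log₁₀(8.56×10⁻¹⁷ / 10⁻³) = −130.7 dBm

−130.7 dBm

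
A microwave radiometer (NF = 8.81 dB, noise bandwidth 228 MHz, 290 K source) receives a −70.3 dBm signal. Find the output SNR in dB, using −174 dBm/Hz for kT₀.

Noise floor: N = −174 + 10 log₁₀(B) + NF
10 log₁₀(2.28×10⁸) = 83.58 dB
N = −174 + 83.58 + 8.81 = −81.61 dBm
SNR = P_sig − N = −70.3 − (−81.61) = 11.31 dB → 11.3 dB

11.3 dB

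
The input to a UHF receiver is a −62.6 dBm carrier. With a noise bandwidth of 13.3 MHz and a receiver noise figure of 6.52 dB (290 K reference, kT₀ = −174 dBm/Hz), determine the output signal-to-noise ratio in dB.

Noise floor: N = −174 + 10 log₁₀(B) + NF
10 log₁₀(1.33×10⁷) = 71.24 dB
N = −174 + 71.24 + 6.52 = −96.24 dBm
SNR = P_sig − N = −62.6 − (−96.24) = 33.64 dB → 33.6 dB

33.6 dB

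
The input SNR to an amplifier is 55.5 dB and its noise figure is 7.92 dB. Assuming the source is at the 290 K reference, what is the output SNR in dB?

By definition F = SNR_in/SNR_out, so in dB: SNR_out = SNR_in − NF
SNR_out = 55.5 − 7.92 = 47.58 dB

47.58 dB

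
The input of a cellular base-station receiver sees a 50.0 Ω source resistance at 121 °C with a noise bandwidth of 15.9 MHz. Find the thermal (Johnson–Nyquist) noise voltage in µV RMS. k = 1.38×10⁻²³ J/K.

T = 121 °C + 273.15 = 394.15 K
V_n = √(4kTRB)
4kTRB = 4 × 1.38×10⁻²³ × 394.15 × 5.00×10¹ × 1.59×10⁷ = 1.73×10⁻¹¹ V²
V_n = √(1.73×10⁻¹¹) = 4.16×10⁻⁶ V = 4.16 µV

4.16 µV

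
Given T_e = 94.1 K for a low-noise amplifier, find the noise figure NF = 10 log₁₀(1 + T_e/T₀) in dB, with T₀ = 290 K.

F = 1 + T_e/T₀ = 1 + 94.1/290 = 1.32448
NF = 10 log₁₀(1.32448) = 1.22 dB

1.22 dB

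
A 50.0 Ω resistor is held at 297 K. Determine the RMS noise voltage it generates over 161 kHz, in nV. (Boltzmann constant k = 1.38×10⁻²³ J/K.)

363 nV

V_n = √(4kTRB)
4kTRB = 4 × 1.38×10⁻²³ × 297 × 5.00×10¹ × 1.61×10⁵ = 1.32×10⁻¹³ V²
V_n = √(1.32×10⁻¹³) = 3.63×10⁻⁷ V = 363 nV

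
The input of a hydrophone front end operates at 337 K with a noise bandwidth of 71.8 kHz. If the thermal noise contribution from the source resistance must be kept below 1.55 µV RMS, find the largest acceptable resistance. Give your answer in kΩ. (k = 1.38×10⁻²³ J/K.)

Johnson–Nyquist: V_n = √(4kTRB) ⇒ R = V_n² / (4kTB)
4kTB = 4 × 1.38×10⁻²³ × 337 × 7.18×10⁴ = 1.34×10⁻¹⁵
R = (1.55×10⁻⁶)² / 1.34×10⁻¹⁵ = 1.80×10³ Ω = 1.80 kΩ

1.80 kΩ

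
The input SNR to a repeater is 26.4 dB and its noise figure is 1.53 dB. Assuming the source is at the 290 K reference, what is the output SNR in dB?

By definition F = SNR_in/SNR_out, so in dB: SNR_out = SNR_in − NF
SNR_out = 26.4 − 1.53 = 24.87 dB

24.87 dB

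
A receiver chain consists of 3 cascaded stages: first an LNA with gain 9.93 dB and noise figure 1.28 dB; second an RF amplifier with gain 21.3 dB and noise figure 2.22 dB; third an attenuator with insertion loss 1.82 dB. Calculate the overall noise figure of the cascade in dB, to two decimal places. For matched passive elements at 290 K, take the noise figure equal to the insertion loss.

1.50 dB

Convert to linear (a loss of L dB is a gain of −L dB): F_i = 10^(NF_i/10), G_i = 10^(G_i,dB/10)
  Stage 1: F_1 = 10^(1.28/10) = 1.343, G_1 = 10^(9.93/10) = 9.840
  Stage 2: F_2 = 10^(2.22/10) = 1.667, G_2 = 10^(21.3/10) = 134.9
  Stage 3: F_3 = 10^(1.82/10) = 1.521, G_3 = 10^(−1.82/10) = 0.6577
Friis cascade:
  F = 1.343 + (1.667 − 1)/9.840 + (1.521 − 1)/1327 = 1.411
NF = 10 log₁₀(1.411) = 1.50 dB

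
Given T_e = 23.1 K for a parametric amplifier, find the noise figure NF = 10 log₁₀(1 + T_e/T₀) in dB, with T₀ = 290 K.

F = 1 + T_e/T₀ = 1 + 23.1/290 = 1.07966
NF = 10 log₁₀(1.07966) = 0.333 dB

0.333 dB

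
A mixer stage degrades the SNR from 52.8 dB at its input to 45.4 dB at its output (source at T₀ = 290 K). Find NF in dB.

NF (dB) = SNR_in(dB) − SNR_out(dB) when the source is at T₀
NF = 52.8 − 45.4 = 7.4 dB

7.4 dB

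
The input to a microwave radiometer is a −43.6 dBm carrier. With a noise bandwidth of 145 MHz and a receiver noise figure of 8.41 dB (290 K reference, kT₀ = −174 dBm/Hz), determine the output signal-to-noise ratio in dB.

40.4 dB

Noise floor: N = −174 + 10 log₁₀(B) + NF
10 log₁₀(1.45×10⁸) = 81.61 dB
N = −174 + 81.61 + 8.41 = −83.98 dBm
SNR = P_sig − N = −43.6 − (−83.98) = 40.38 dB → 40.4 dB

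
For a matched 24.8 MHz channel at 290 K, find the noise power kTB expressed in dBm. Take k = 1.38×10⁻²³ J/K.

−100.0 dBm

P_n = kTB = 1.38×10⁻²³ × 290 × 2.48×10⁷ = 9.92×10⁻¹⁴ W
In dBm: 10 log₁₀(9.92×10⁻¹⁴ / 10⁻³) = −100.0 dBm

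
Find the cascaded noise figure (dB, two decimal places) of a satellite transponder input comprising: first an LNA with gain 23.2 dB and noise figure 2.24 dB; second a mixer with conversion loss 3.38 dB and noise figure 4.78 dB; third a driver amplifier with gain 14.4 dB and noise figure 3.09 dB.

Convert to linear (a loss of L dB is a gain of −L dB): F_i = 10^(NF_i/10), G_i = 10^(G_i,dB/10)
  Stage 1: F_1 = 10^(2.24/10) = 1.675, G_1 = 10^(23.2/10) = 208.9
  Stage 2: F_2 = 10^(4.78/10) = 3.006, G_2 = 10^(−3.38/10) = 0.4592
  Stage 3: F_3 = 10^(3.09/10) = 2.037, G_3 = 10^(14.4/10) = 27.54
Friis cascade:
  F = 1.675 + (3.006 − 1)/208.9 + (2.037 − 1)/95.94 = 1.695
NF = 10 log₁₀(1.695) = 2.29 dB

2.29 dB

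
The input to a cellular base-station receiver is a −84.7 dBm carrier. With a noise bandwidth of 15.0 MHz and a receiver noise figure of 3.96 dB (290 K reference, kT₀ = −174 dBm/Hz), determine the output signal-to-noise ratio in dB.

13.6 dB

Noise floor: N = −174 + 10 log₁₀(B) + NF
10 log₁₀(1.50×10⁷) = 71.76 dB
N = −174 + 71.76 + 3.96 = −98.28 dBm
SNR = P_sig − N = −84.7 − (−98.28) = 13.58 dB → 13.6 dB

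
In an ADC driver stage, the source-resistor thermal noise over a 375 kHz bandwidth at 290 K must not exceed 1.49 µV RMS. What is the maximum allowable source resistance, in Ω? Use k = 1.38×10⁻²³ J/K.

370 Ω

Johnson–Nyquist: V_n = √(4kTRB) ⇒ R = V_n² / (4kTB)
4kTB = 4 × 1.38×10⁻²³ × 290 × 3.75×10⁵ = 6.00×10⁻¹⁵
R = (1.49×10⁻⁶)² / 6.00×10⁻¹⁵ = 3.70×10² Ω = 370 Ω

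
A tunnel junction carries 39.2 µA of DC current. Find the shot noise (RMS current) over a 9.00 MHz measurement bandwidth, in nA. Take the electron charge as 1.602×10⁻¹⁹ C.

10.6 nA

I_n = √(2qI·B)
2qI·B = 2 × 1.602×10⁻¹⁹ × 3.92×10⁻⁵ × 9.00×10⁶ = 1.13×10⁻¹⁶ A²
I_n = √(1.13×10⁻¹⁶) = 1.06×10⁻⁸ A = 10.6 nA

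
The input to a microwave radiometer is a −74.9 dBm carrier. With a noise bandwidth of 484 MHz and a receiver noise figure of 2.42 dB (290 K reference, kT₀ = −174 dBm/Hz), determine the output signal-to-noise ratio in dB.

9.8 dB

Noise floor: N = −174 + 10 log₁₀(B) + NF
10 log₁₀(4.84×10⁸) = 86.85 dB
N = −174 + 86.85 + 2.42 = −84.73 dBm
SNR = P_sig − N = −74.9 − (−84.73) = 9.83 dB → 9.8 dB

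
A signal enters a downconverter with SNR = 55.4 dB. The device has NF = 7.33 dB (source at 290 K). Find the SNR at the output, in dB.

By definition F = SNR_in/SNR_out, so in dB: SNR_out = SNR_in − NF
SNR_out = 55.4 − 7.33 = 48.07 dB

48.07 dB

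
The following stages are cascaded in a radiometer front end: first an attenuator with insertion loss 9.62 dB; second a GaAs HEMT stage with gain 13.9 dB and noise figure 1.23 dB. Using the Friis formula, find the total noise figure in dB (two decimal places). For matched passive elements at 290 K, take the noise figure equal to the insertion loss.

Convert to linear (a loss of L dB is a gain of −L dB): F_i = 10^(NF_i/10), G_i = 10^(G_i,dB/10)
  Stage 1: F_1 = 10^(9.62/10) = 9.162, G_1 = 10^(−9.62/10) = 0.1091
  Stage 2: F_2 = 10^(1.23/10) = 1.327, G_2 = 10^(13.9/10) = 24.55
Friis cascade:
  F = 9.162 + (1.327 − 1)/0.1091 = 12.16
NF = 10 log₁₀(12.16) = 10.85 dB

10.85 dB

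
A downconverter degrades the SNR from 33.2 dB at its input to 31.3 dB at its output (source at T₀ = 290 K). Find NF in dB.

NF (dB) = SNR_in(dB) − SNR_out(dB) when the source is at T₀
NF = 33.2 − 31.3 = 1.9 dB

1.9 dB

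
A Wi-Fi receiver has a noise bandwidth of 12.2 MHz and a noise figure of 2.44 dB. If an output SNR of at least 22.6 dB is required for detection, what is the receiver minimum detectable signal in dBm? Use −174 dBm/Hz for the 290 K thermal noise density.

−78.1 dBm

Sensitivity = −174 + 10 log₁₀(B) + NF + SNR_min
= −174 + 70.86 + 2.44 + 22.6
= −78.10 dBm → −78.1 dBm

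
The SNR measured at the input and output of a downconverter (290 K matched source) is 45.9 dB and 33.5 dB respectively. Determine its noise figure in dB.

NF (dB) = SNR_in(dB) − SNR_out(dB) when the source is at T₀
NF = 45.9 − 33.5 = 12.4 dB

12.4 dB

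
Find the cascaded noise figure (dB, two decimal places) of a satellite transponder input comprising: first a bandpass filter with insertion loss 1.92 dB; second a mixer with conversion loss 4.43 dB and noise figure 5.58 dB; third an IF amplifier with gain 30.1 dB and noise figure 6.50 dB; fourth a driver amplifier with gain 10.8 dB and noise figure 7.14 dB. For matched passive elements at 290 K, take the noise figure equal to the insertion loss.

Convert to linear (a loss of L dB is a gain of −L dB): F_i = 10^(NF_i/10), G_i = 10^(G_i,dB/10)
  Stage 1: F_1 = 10^(1.92/10) = 1.556, G_1 = 10^(−1.92/10) = 0.6427
  Stage 2: F_2 = 10^(5.58/10) = 3.614, G_2 = 10^(−4.43/10) = 0.3606
  Stage 3: F_3 = 10^(6.50/10) = 4.467, G_3 = 10^(30.1/10) = 1023
  Stage 4: F_4 = 10^(7.14/10) = 5.176, G_4 = 10^(10.8/10) = 12.02
Friis cascade:
  F = 1.556 + (3.614 − 1)/0.6427 + (4.467 − 1)/0.2317 + (5.176 − 1)/237.1 = 20.60
NF = 10 log₁₀(20.60) = 13.14 dB

13.14 dB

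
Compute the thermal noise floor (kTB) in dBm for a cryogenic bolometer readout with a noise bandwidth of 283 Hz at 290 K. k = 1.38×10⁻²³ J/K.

P_n = kTB = 1.38×10⁻²³ × 290 × 2.83×10² = 1.13×10⁻¹⁸ W
In dBm: 10 log₁₀(1.13×10⁻¹⁸ / 10⁻³) = −149.5 dBm

−149.5 dBm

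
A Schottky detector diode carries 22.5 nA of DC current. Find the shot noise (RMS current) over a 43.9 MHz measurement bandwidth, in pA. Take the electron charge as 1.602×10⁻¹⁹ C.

563 pA

I_n = √(2qI·B)
2qI·B = 2 × 1.602×10⁻¹⁹ × 2.25×10⁻⁸ × 4.39×10⁷ = 3.16×10⁻¹⁹ A²
I_n = √(3.16×10⁻¹⁹) = 5.63×10⁻¹⁰ A = 563 pA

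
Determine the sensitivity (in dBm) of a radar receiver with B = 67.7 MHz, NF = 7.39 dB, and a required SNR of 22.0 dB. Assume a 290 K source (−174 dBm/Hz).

−66.3 dBm

Sensitivity = −174 + 10 log₁₀(B) + NF + SNR_min
= −174 + 78.31 + 7.39 + 22.0
= −66.30 dBm → −66.3 dBm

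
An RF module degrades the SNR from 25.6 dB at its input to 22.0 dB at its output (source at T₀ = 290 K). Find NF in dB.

3.6 dB

NF (dB) = SNR_in(dB) − SNR_out(dB) when the source is at T₀
NF = 25.6 − 22.0 = 3.6 dB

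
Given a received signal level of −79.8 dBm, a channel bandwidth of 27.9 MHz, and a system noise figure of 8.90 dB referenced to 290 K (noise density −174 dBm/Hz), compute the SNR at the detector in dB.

Noise floor: N = −174 + 10 log₁₀(B) + NF
10 log₁₀(2.79×10⁷) = 74.46 dB
N = −174 + 74.46 + 8.90 = −90.64 dBm
SNR = P_sig − N = −79.8 − (−90.64) = 10.84 dB → 10.8 dB

10.8 dB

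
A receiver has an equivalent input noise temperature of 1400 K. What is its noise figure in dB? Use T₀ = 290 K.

7.65 dB

F = 1 + T_e/T₀ = 1 + 1400/290 = 5.82759
NF = 10 log₁₀(5.82759) = 7.65 dB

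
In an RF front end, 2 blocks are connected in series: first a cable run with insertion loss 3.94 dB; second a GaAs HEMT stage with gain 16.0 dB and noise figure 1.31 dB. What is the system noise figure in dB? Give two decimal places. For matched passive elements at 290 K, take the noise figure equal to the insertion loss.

5.25 dB

Convert to linear (a loss of L dB is a gain of −L dB): F_i = 10^(NF_i/10), G_i = 10^(G_i,dB/10)
  Stage 1: F_1 = 10^(3.94/10) = 2.477, G_1 = 10^(−3.94/10) = 0.4036
  Stage 2: F_2 = 10^(1.31/10) = 1.352, G_2 = 10^(16.0/10) = 39.81
Friis cascade:
  F = 2.477 + (1.352 − 1)/0.4036 = 3.350
NF = 10 log₁₀(3.350) = 5.25 dB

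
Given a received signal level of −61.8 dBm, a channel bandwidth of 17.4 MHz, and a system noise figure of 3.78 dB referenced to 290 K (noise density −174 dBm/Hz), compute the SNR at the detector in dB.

36.0 dB

Noise floor: N = −174 + 10 log₁₀(B) + NF
10 log₁₀(1.74×10⁷) = 72.41 dB
N = −174 + 72.41 + 3.78 = −97.81 dBm
SNR = P_sig − N = −61.8 − (−97.81) = 36.01 dB → 36.0 dB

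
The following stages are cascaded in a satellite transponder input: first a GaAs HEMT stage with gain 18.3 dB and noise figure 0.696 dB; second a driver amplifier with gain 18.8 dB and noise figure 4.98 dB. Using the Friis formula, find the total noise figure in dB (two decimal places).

Convert to linear (a loss of L dB is a gain of −L dB): F_i = 10^(NF_i/10), G_i = 10^(G_i,dB/10)
  Stage 1: F_1 = 10^(0.696/10) = 1.174, G_1 = 10^(18.3/10) = 67.61
  Stage 2: F_2 = 10^(4.98/10) = 3.148, G_2 = 10^(18.8/10) = 75.86
Friis cascade:
  F = 1.174 + (3.148 − 1)/67.61 = 1.206
NF = 10 log₁₀(1.206) = 0.81 dB

0.81 dB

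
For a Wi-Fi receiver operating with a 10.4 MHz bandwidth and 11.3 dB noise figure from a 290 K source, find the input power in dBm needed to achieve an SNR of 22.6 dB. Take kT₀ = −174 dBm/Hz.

−69.9 dBm

Sensitivity = −174 + 10 log₁₀(B) + NF + SNR_min
= −174 + 70.17 + 11.3 + 22.6
= −69.93 dBm → −69.9 dBm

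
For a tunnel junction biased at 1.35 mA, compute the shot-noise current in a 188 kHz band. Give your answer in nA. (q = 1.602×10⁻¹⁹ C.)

9.02 nA

I_n = √(2qI·B)
2qI·B = 2 × 1.602×10⁻¹⁹ × 1.35×10⁻³ × 1.88×10⁵ = 8.13×10⁻¹⁷ A²
I_n = √(8.13×10⁻¹⁷) = 9.02×10⁻⁹ A = 9.02 nA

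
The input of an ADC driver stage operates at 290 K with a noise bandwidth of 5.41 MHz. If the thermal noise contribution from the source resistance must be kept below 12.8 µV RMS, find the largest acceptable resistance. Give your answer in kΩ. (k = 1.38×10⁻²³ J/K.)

Johnson–Nyquist: V_n = √(4kTRB) ⇒ R = V_n² / (4kTB)
4kTB = 4 × 1.38×10⁻²³ × 290 × 5.41×10⁶ = 8.66×10⁻¹⁴
R = (1.28×10⁻⁵)² / 8.66×10⁻¹⁴ = 1.89×10³ Ω = 1.89 kΩ

1.89 kΩ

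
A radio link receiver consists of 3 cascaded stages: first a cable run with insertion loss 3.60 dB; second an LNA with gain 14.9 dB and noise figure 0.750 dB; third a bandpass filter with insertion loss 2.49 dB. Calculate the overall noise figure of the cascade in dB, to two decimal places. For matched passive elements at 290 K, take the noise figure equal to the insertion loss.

4.44 dB

Convert to linear (a loss of L dB is a gain of −L dB): F_i = 10^(NF_i/10), G_i = 10^(G_i,dB/10)
  Stage 1: F_1 = 10^(3.60/10) = 2.291, G_1 = 10^(−3.60/10) = 0.4365
  Stage 2: F_2 = 10^(0.750/10) = 1.189, G_2 = 10^(14.9/10) = 30.90
  Stage 3: F_3 = 10^(2.49/10) = 1.774, G_3 = 10^(−2.49/10) = 0.5636
Friis cascade:
  F = 2.291 + (1.189 − 1)/0.4365 + (1.774 − 1)/13.49 = 2.780
NF = 10 log₁₀(2.780) = 4.44 dB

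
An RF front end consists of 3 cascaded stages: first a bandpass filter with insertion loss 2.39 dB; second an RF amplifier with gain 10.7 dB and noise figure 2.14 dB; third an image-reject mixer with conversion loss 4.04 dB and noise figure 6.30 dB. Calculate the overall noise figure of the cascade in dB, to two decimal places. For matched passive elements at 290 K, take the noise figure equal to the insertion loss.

Convert to linear (a loss of L dB is a gain of −L dB): F_i = 10^(NF_i/10), G_i = 10^(G_i,dB/10)
  Stage 1: F_1 = 10^(2.39/10) = 1.734, G_1 = 10^(−2.39/10) = 0.5768
  Stage 2: F_2 = 10^(2.14/10) = 1.637, G_2 = 10^(10.7/10) = 11.75
  Stage 3: F_3 = 10^(6.30/10) = 4.266, G_3 = 10^(−4.04/10) = 0.3945
Friis cascade:
  F = 1.734 + (1.637 − 1)/0.5768 + (4.266 − 1)/6.776 = 3.320
NF = 10 log₁₀(3.320) = 5.21 dB

5.21 dB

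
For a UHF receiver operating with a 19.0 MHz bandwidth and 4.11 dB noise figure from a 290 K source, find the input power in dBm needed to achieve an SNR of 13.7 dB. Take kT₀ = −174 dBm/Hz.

−83.4 dBm

Sensitivity = −174 + 10 log₁₀(B) + NF + SNR_min
= −174 + 72.79 + 4.11 + 13.7
= −83.40 dBm → −83.4 dBm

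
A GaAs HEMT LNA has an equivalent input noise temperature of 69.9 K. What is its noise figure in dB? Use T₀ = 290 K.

F = 1 + T_e/T₀ = 1 + 69.9/290 = 1.24103
NF = 10 log₁₀(1.24103) = 0.938 dB

0.938 dB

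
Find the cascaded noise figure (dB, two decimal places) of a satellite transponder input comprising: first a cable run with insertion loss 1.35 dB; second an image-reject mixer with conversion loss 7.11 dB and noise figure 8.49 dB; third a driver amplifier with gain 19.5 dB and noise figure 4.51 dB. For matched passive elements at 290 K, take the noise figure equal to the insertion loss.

Convert to linear (a loss of L dB is a gain of −L dB): F_i = 10^(NF_i/10), G_i = 10^(G_i,dB/10)
  Stage 1: F_1 = 10^(1.35/10) = 1.365, G_1 = 10^(−1.35/10) = 0.7328
  Stage 2: F_2 = 10^(8.49/10) = 7.063, G_2 = 10^(−7.11/10) = 0.1945
  Stage 3: F_3 = 10^(4.51/10) = 2.825, G_3 = 10^(19.5/10) = 89.13
Friis cascade:
  F = 1.365 + (7.063 − 1)/0.7328 + (2.825 − 1)/0.1426 = 22.44
NF = 10 log₁₀(22.44) = 13.51 dB

13.51 dB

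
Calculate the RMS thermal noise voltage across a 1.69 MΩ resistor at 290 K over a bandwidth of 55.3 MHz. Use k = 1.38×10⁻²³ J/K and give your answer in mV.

1.22 mV

V_n = √(4kTRB)
4kTRB = 4 × 1.38×10⁻²³ × 290 × 1.69×10⁶ × 5.53×10⁷ = 1.50×10⁻⁶ V²
V_n = √(1.50×10⁻⁶) = 1.22×10⁻³ V = 1.22 mV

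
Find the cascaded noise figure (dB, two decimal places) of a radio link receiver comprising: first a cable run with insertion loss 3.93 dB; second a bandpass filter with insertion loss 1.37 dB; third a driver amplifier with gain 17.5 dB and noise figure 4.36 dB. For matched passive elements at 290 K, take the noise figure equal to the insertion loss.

Convert to linear (a loss of L dB is a gain of −L dB): F_i = 10^(NF_i/10), G_i = 10^(G_i,dB/10)
  Stage 1: F_1 = 10^(3.93/10) = 2.472, G_1 = 10^(−3.93/10) = 0.4046
  Stage 2: F_2 = 10^(1.37/10) = 1.371, G_2 = 10^(−1.37/10) = 0.7295
  Stage 3: F_3 = 10^(4.36/10) = 2.729, G_3 = 10^(17.5/10) = 56.23
Friis cascade:
  F = 2.472 + (1.371 − 1)/0.4046 + (2.729 − 1)/0.2951 = 9.247
NF = 10 log₁₀(9.247) = 9.66 dB

9.66 dB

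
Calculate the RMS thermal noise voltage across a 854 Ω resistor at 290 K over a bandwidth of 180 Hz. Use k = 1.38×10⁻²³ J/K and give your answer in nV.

49.6 nV

V_n = √(4kTRB)
4kTRB = 4 × 1.38×10⁻²³ × 290 × 8.54×10² × 1.80×10² = 2.46×10⁻¹⁵ V²
V_n = √(2.46×10⁻¹⁵) = 4.96×10⁻⁸ V = 49.6 nV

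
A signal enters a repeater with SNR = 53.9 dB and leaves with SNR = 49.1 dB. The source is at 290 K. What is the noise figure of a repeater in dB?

4.8 dB

NF (dB) = SNR_in(dB) − SNR_out(dB) when the source is at T₀
NF = 53.9 − 49.1 = 4.8 dB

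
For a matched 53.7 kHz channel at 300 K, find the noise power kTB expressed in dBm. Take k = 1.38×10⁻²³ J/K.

−126.5 dBm

P_n = kTB = 1.38×10⁻²³ × 300 × 5.37×10⁴ = 2.22×10⁻¹⁶ W
In dBm: 10 log₁₀(2.22×10⁻¹⁶ / 10⁻³) = −126.5 dBm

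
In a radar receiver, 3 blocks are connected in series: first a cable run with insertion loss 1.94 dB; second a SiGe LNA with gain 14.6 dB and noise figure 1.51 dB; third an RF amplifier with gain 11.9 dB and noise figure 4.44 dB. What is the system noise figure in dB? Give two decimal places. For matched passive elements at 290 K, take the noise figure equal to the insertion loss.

3.64 dB

Convert to linear (a loss of L dB is a gain of −L dB): F_i = 10^(NF_i/10), G_i = 10^(G_i,dB/10)
  Stage 1: F_1 = 10^(1.94/10) = 1.563, G_1 = 10^(−1.94/10) = 0.6397
  Stage 2: F_2 = 10^(1.51/10) = 1.416, G_2 = 10^(14.6/10) = 28.84
  Stage 3: F_3 = 10^(4.44/10) = 2.780, G_3 = 10^(11.9/10) = 15.49
Friis cascade:
  F = 1.563 + (1.416 − 1)/0.6397 + (2.780 − 1)/18.45 = 2.310
NF = 10 log₁₀(2.310) = 3.64 dB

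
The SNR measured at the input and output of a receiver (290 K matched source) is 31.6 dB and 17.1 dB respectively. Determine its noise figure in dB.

14.5 dB

NF (dB) = SNR_in(dB) − SNR_out(dB) when the source is at T₀
NF = 31.6 − 17.1 = 14.5 dB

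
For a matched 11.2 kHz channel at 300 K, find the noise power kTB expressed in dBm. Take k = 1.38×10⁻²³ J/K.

−133.3 dBm

P_n = kTB = 1.38×10⁻²³ × 300 × 1.12×10⁴ = 4.64×10⁻¹⁷ W
In dBm: 10 log₁₀(4.64×10⁻¹⁷ / 10⁻³) = −133.3 dBm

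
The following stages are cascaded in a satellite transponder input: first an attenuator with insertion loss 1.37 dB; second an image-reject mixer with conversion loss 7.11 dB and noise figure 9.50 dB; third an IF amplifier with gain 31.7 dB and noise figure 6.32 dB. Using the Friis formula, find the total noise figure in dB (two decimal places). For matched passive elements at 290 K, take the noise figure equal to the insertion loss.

Convert to linear (a loss of L dB is a gain of −L dB): F_i = 10^(NF_i/10), G_i = 10^(G_i,dB/10)
  Stage 1: F_1 = 10^(1.37/10) = 1.371, G_1 = 10^(−1.37/10) = 0.7295
  Stage 2: F_2 = 10^(9.50/10) = 8.913, G_2 = 10^(−7.11/10) = 0.1945
  Stage 3: F_3 = 10^(6.32/10) = 4.285, G_3 = 10^(31.7/10) = 1479
Friis cascade:
  F = 1.371 + (8.913 − 1)/0.7295 + (4.285 − 1)/0.1419 = 35.37
NF = 10 log₁₀(35.37) = 15.49 dB

15.49 dB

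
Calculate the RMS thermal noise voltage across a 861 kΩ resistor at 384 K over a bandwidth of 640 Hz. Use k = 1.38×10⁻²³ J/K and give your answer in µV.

3.42 µV

V_n = √(4kTRB)
4kTRB = 4 × 1.38×10⁻²³ × 384 × 8.61×10⁵ × 6.40×10² = 1.17×10⁻¹¹ V²
V_n = √(1.17×10⁻¹¹) = 3.42×10⁻⁶ V = 3.42 µV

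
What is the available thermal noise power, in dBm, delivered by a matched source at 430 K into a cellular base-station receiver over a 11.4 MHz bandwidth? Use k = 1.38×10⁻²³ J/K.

−101.7 dBm

P_n = kTB = 1.38×10⁻²³ × 430 × 1.14×10⁷ = 6.76×10⁻¹⁴ W
In dBm: 10 log₁₀(6.76×10⁻¹⁴ / 10⁻³) = −101.7 dBm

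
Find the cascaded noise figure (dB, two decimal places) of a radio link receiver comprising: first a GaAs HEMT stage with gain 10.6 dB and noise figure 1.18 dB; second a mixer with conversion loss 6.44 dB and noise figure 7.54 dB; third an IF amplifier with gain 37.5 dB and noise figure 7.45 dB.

Convert to linear (a loss of L dB is a gain of −L dB): F_i = 10^(NF_i/10), G_i = 10^(G_i,dB/10)
  Stage 1: F_1 = 10^(1.18/10) = 1.312, G_1 = 10^(10.6/10) = 11.48
  Stage 2: F_2 = 10^(7.54/10) = 5.675, G_2 = 10^(−6.44/10) = 0.2270
  Stage 3: F_3 = 10^(7.45/10) = 5.559, G_3 = 10^(37.5/10) = 5623
Friis cascade:
  F = 1.312 + (5.675 − 1)/11.48 + (5.559 − 1)/2.606 = 3.469
NF = 10 log₁₀(3.469) = 5.40 dB

5.40 dB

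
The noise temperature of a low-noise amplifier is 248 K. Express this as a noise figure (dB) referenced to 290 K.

2.68 dB

F = 1 + T_e/T₀ = 1 + 248/290 = 1.85517
NF = 10 log₁₀(1.85517) = 2.68 dB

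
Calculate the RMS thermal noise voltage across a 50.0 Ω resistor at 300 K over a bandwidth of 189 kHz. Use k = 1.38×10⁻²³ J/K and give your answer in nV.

V_n = √(4kTRB)
4kTRB = 4 × 1.38×10⁻²³ × 300 × 5.00×10¹ × 1.89×10⁵ = 1.56×10⁻¹³ V²
V_n = √(1.56×10⁻¹³) = 3.96×10⁻⁷ V = 396 nV

396 nV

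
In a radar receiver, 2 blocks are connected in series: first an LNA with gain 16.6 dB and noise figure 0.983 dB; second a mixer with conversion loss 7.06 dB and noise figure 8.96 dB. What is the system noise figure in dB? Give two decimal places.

1.47 dB

Convert to linear (a loss of L dB is a gain of −L dB): F_i = 10^(NF_i/10), G_i = 10^(G_i,dB/10)
  Stage 1: F_1 = 10^(0.983/10) = 1.254, G_1 = 10^(16.6/10) = 45.71
  Stage 2: F_2 = 10^(8.96/10) = 7.870, G_2 = 10^(−7.06/10) = 0.1968
Friis cascade:
  F = 1.254 + (7.870 − 1)/45.71 = 1.404
NF = 10 log₁₀(1.404) = 1.47 dB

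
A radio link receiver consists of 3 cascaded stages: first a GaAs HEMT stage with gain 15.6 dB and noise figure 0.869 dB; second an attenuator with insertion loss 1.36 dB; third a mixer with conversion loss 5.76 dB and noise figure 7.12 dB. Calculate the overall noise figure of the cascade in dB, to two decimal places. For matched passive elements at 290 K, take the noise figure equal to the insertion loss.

1.42 dB

Convert to linear (a loss of L dB is a gain of −L dB): F_i = 10^(NF_i/10), G_i = 10^(G_i,dB/10)
  Stage 1: F_1 = 10^(0.869/10) = 1.222, G_1 = 10^(15.6/10) = 36.31
  Stage 2: F_2 = 10^(1.36/10) = 1.368, G_2 = 10^(−1.36/10) = 0.7311
  Stage 3: F_3 = 10^(7.12/10) = 5.152, G_3 = 10^(−5.76/10) = 0.2655
Friis cascade:
  F = 1.222 + (1.368 − 1)/36.31 + (5.152 − 1)/26.55 = 1.388
NF = 10 log₁₀(1.388) = 1.42 dB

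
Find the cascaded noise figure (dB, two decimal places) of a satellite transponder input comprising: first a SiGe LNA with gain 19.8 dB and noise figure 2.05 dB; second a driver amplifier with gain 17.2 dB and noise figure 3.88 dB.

2.09 dB

Convert to linear (a loss of L dB is a gain of −L dB): F_i = 10^(NF_i/10), G_i = 10^(G_i,dB/10)
  Stage 1: F_1 = 10^(2.05/10) = 1.603, G_1 = 10^(19.8/10) = 95.50
  Stage 2: F_2 = 10^(3.88/10) = 2.443, G_2 = 10^(17.2/10) = 52.48
Friis cascade:
  F = 1.603 + (2.443 − 1)/95.50 = 1.618
NF = 10 log₁₀(1.618) = 2.09 dB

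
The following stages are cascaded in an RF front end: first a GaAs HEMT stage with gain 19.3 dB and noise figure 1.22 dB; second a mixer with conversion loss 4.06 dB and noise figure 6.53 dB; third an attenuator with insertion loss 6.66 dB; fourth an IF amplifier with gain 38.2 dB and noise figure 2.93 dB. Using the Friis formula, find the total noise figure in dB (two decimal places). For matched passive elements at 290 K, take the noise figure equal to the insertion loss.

Convert to linear (a loss of L dB is a gain of −L dB): F_i = 10^(NF_i/10), G_i = 10^(G_i,dB/10)
  Stage 1: F_1 = 10^(1.22/10) = 1.324, G_1 = 10^(19.3/10) = 85.11
  Stage 2: F_2 = 10^(6.53/10) = 4.498, G_2 = 10^(−4.06/10) = 0.3926
  Stage 3: F_3 = 10^(6.66/10) = 4.634, G_3 = 10^(−6.66/10) = 0.2158
  Stage 4: F_4 = 10^(2.93/10) = 1.963, G_4 = 10^(38.2/10) = 6607
Friis cascade:
  F = 1.324 + (4.498 − 1)/85.11 + (4.634 − 1)/33.42 + (1.963 − 1)/7.211 = 1.608
NF = 10 log₁₀(1.608) = 2.06 dB

2.06 dB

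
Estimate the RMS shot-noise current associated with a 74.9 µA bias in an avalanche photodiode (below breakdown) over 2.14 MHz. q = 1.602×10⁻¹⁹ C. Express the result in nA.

7.17 nA

I_n = √(2qI·B)
2qI·B = 2 × 1.602×10⁻¹⁹ × 7.49×10⁻⁵ × 2.14×10⁶ = 5.14×10⁻¹⁷ A²
I_n = √(5.14×10⁻¹⁷) = 7.17×10⁻⁹ A = 7.17 nA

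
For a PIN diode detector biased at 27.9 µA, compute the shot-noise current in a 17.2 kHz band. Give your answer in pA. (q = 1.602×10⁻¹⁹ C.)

392 pA

I_n = √(2qI·B)
2qI·B = 2 × 1.602×10⁻¹⁹ × 2.79×10⁻⁵ × 1.72×10⁴ = 1.54×10⁻¹⁹ A²
I_n = √(1.54×10⁻¹⁹) = 3.92×10⁻¹⁰ A = 392 pA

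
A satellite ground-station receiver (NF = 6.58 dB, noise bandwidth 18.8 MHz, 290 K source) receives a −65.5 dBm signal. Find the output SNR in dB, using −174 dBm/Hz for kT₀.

Noise floor: N = −174 + 10 log₁₀(B) + NF
10 log₁₀(1.88×10⁷) = 72.74 dB
N = −174 + 72.74 + 6.58 = −94.68 dBm
SNR = P_sig − N = −65.5 − (−94.68) = 29.18 dB → 29.2 dB

29.2 dB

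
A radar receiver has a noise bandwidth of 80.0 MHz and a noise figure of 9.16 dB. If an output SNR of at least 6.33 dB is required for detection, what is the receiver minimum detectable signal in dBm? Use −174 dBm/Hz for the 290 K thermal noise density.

Sensitivity = −174 + 10 log₁₀(B) + NF + SNR_min
= −174 + 79.03 + 9.16 + 6.33
= −79.48 dBm → −79.5 dBm

−79.5 dBm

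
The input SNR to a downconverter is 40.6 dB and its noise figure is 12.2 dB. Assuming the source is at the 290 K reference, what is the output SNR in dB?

28.4 dB

By definition F = SNR_in/SNR_out, so in dB: SNR_out = SNR_in − NF
SNR_out = 40.6 − 12.2 = 28.4 dB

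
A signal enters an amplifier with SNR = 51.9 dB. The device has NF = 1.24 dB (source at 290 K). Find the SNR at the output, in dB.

By definition F = SNR_in/SNR_out, so in dB: SNR_out = SNR_in − NF
SNR_out = 51.9 − 1.24 = 50.66 dB

50.66 dB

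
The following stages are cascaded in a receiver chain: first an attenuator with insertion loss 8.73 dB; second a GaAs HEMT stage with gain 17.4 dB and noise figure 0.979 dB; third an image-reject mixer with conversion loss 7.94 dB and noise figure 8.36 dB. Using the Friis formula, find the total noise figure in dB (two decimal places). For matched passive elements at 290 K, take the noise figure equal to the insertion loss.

Convert to linear (a loss of L dB is a gain of −L dB): F_i = 10^(NF_i/10), G_i = 10^(G_i,dB/10)
  Stage 1: F_1 = 10^(8.73/10) = 7.464, G_1 = 10^(−8.73/10) = 0.1340
  Stage 2: F_2 = 10^(0.979/10) = 1.253, G_2 = 10^(17.4/10) = 54.95
  Stage 3: F_3 = 10^(8.36/10) = 6.855, G_3 = 10^(−7.94/10) = 0.1607
Friis cascade:
  F = 7.464 + (1.253 − 1)/0.1340 + (6.855 − 1)/7.362 = 10.15
NF = 10 log₁₀(10.15) = 10.06 dB

10.06 dB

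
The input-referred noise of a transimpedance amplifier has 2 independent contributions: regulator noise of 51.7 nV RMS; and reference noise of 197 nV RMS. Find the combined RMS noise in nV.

Uncorrelated sources add in power (mean-square): V_tot = √(ΣV_i²)
V_tot = √[(5.17×10⁻⁸)² + (1.97×10⁻⁷)²] = 2.04×10⁻⁷ V = 204 nV

204 nV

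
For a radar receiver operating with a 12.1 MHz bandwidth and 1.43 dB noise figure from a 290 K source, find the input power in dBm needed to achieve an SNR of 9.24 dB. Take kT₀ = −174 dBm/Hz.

−92.5 dBm

Sensitivity = −174 + 10 log₁₀(B) + NF + SNR_min
= −174 + 70.83 + 1.43 + 9.24
= −92.50 dBm → −92.5 dBm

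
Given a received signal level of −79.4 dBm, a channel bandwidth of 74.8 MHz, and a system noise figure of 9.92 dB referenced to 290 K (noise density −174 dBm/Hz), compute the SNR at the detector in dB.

Noise floor: N = −174 + 10 log₁₀(B) + NF
10 log₁₀(7.48×10⁷) = 78.74 dB
N = −174 + 78.74 + 9.92 = −85.34 dBm
SNR = P_sig − N = −79.4 − (−85.34) = 5.94 dB → 5.9 dB

5.9 dB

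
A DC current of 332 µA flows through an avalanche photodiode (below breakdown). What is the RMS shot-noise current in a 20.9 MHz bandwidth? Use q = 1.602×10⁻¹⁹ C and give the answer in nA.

I_n = √(2qI·B)
2qI·B = 2 × 1.602×10⁻¹⁹ × 3.32×10⁻⁴ × 2.09×10⁷ = 2.22×10⁻¹⁵ A²
I_n = √(2.22×10⁻¹⁵) = 4.72×10⁻⁸ A = 47.2 nA

47.2 nA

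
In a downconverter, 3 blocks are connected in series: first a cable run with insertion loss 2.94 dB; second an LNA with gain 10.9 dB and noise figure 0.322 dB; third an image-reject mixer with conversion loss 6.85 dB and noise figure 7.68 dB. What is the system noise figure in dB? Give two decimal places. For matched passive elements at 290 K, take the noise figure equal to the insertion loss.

Convert to linear (a loss of L dB is a gain of −L dB): F_i = 10^(NF_i/10), G_i = 10^(G_i,dB/10)
  Stage 1: F_1 = 10^(2.94/10) = 1.968, G_1 = 10^(−2.94/10) = 0.5082
  Stage 2: F_2 = 10^(0.322/10) = 1.077, G_2 = 10^(10.9/10) = 12.30
  Stage 3: F_3 = 10^(7.68/10) = 5.861, G_3 = 10^(−6.85/10) = 0.2065
Friis cascade:
  F = 1.968 + (1.077 − 1)/0.5082 + (5.861 − 1)/6.252 = 2.897
NF = 10 log₁₀(2.897) = 4.62 dB

4.62 dB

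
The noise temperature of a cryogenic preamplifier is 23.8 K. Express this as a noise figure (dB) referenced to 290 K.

F = 1 + T_e/T₀ = 1 + 23.8/290 = 1.08207
NF = 10 log₁₀(1.08207) = 0.343 dB

0.343 dB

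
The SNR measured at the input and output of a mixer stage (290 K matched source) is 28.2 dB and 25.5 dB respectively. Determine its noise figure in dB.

NF (dB) = SNR_in(dB) − SNR_out(dB) when the source is at T₀
NF = 28.2 − 25.5 = 2.7 dB

2.7 dB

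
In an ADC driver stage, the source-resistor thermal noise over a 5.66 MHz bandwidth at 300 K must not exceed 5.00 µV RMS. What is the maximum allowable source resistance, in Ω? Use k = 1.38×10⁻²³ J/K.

Johnson–Nyquist: V_n = √(4kTRB) ⇒ R = V_n² / (4kTB)
4kTB = 4 × 1.38×10⁻²³ × 300 × 5.66×10⁶ = 9.37×10⁻¹⁴
R = (5.00×10⁻⁶)² / 9.37×10⁻¹⁴ = 2.67×10² Ω = 267 Ω

267 Ω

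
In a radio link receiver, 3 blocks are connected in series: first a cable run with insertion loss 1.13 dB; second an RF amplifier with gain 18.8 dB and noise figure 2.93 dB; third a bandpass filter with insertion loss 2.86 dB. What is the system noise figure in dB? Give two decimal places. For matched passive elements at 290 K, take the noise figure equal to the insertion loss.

4.09 dB

Convert to linear (a loss of L dB is a gain of −L dB): F_i = 10^(NF_i/10), G_i = 10^(G_i,dB/10)
  Stage 1: F_1 = 10^(1.13/10) = 1.297, G_1 = 10^(−1.13/10) = 0.7709
  Stage 2: F_2 = 10^(2.93/10) = 1.963, G_2 = 10^(18.8/10) = 75.86
  Stage 3: F_3 = 10^(2.86/10) = 1.932, G_3 = 10^(−2.86/10) = 0.5176
Friis cascade:
  F = 1.297 + (1.963 − 1)/0.7709 + (1.932 − 1)/58.48 = 2.563
NF = 10 log₁₀(2.563) = 4.09 dB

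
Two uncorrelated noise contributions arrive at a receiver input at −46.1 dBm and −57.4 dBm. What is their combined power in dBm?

Convert to linear, add, convert back:
P₁ = 2.45×10⁻⁸ W, P₂ = 1.82×10⁻⁹ W
P_tot = 2.64×10⁻⁸ W → 10 log₁₀(P_tot / 10⁻³) = −45.8 dBm

−45.8 dBm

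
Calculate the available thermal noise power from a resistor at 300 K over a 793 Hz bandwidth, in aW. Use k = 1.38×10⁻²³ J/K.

3.28 aW

P_n = kTB = 1.38×10⁻²³ × 300 × 7.93×10² = 3.28×10⁻¹⁸ W = 3.28 aW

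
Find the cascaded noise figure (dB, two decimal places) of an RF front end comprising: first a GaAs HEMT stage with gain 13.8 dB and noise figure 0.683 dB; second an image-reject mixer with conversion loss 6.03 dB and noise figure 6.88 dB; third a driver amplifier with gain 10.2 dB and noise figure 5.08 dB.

Convert to linear (a loss of L dB is a gain of −L dB): F_i = 10^(NF_i/10), G_i = 10^(G_i,dB/10)
  Stage 1: F_1 = 10^(0.683/10) = 1.170, G_1 = 10^(13.8/10) = 23.99
  Stage 2: F_2 = 10^(6.88/10) = 4.875, G_2 = 10^(−6.03/10) = 0.2495
  Stage 3: F_3 = 10^(5.08/10) = 3.221, G_3 = 10^(10.2/10) = 10.47
Friis cascade:
  F = 1.170 + (4.875 − 1)/23.99 + (3.221 − 1)/5.984 = 1.703
NF = 10 log₁₀(1.703) = 2.31 dB

2.31 dB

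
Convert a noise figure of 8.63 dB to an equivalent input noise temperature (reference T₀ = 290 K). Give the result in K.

1825 K

F = 10^(8.63/10) = 7.29458
T_e = (F − 1)·T₀ = (7.29458 − 1) × 290 = 1825 K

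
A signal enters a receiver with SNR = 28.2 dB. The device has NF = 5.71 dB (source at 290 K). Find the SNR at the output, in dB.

By definition F = SNR_in/SNR_out, so in dB: SNR_out = SNR_in − NF
SNR_out = 28.2 − 5.71 = 22.49 dB

22.49 dB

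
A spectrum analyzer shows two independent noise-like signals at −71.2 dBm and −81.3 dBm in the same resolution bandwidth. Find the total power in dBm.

Convert to linear, add, convert back:
P₁ = 7.59×10⁻¹¹ W, P₂ = 7.41×10⁻¹² W
P_tot = 8.33×10⁻¹¹ W → 10 log₁₀(P_tot / 10⁻³) = −70.8 dBm

−70.8 dBm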